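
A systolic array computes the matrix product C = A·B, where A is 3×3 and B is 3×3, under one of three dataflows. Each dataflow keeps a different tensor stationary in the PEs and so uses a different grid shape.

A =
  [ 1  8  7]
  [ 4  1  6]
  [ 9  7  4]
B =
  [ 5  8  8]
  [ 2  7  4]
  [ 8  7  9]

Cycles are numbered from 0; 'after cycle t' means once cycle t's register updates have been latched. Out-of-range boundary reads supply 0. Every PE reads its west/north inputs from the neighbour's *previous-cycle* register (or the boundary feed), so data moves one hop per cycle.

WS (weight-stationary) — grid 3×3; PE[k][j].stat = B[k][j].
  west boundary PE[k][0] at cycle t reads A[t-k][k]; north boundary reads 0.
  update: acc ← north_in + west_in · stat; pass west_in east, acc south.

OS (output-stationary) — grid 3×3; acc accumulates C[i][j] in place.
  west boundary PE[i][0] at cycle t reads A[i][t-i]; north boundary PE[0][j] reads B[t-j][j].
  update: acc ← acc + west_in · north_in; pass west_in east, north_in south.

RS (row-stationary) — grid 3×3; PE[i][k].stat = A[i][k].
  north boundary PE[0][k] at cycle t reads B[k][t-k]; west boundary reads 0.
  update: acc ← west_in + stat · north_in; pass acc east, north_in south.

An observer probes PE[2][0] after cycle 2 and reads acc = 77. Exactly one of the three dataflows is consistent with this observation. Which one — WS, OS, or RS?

dataflow = WS

— WS: 3×3; PE[2][0] trace:
  cycle 0: PE[2][0] → acc 0, east 0, south 0
  cycle 1: PE[2][0] → acc 0, east 0, south 0
  cycle 2: PE[2][0] → acc 77, east 7, south 77
— OS: 3×3; PE[2][0] trace:
  cycle 0: PE[2][0] → acc 0, east 0, south 0
  cycle 1: PE[2][0] → acc 0, east 0, south 0
  cycle 2: PE[2][0] → acc 45, east 9, south 5
— RS: 3×3; PE[2][0] trace:
  cycle 0: PE[2][0] → acc 0, east 0, south 0
  cycle 1: PE[2][0] → acc 0, east 0, south 0
  cycle 2: PE[2][0] → acc 45, east 45, south 5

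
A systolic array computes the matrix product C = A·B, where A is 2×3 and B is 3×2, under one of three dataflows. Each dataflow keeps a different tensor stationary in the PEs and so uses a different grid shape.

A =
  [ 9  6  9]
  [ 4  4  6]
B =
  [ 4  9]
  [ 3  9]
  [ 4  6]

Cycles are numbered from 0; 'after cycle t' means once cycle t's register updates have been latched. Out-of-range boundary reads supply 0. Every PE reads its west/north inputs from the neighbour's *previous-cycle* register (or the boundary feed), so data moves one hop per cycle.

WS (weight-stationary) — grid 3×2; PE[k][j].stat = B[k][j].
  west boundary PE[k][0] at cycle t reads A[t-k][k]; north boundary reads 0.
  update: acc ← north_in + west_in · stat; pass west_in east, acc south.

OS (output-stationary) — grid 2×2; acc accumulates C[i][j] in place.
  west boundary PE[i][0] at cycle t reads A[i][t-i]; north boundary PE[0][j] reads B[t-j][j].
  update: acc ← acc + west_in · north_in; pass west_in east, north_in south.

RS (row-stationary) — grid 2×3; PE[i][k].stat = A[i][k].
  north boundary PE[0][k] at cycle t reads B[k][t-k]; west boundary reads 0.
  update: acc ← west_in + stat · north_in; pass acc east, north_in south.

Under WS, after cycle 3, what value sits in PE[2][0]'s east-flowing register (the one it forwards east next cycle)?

register = 6

WS on a 3×2 grid — tracing PE[2][0] and its feeders:
  c0 r1c0: 0 / 0 / 0
  c0 r2c0: 0 / 0 / 0
  c1 r1c0: 54 / 6 / 54
  c1 r2c0: 0 / 0 / 0
  c2 r1c0: 28 / 4 / 28
  c2 r2c0: 90 / 9 / 90
  c3 r1c0: 0 / 0 / 0
  c3 r2c0: 52 / 6 / 52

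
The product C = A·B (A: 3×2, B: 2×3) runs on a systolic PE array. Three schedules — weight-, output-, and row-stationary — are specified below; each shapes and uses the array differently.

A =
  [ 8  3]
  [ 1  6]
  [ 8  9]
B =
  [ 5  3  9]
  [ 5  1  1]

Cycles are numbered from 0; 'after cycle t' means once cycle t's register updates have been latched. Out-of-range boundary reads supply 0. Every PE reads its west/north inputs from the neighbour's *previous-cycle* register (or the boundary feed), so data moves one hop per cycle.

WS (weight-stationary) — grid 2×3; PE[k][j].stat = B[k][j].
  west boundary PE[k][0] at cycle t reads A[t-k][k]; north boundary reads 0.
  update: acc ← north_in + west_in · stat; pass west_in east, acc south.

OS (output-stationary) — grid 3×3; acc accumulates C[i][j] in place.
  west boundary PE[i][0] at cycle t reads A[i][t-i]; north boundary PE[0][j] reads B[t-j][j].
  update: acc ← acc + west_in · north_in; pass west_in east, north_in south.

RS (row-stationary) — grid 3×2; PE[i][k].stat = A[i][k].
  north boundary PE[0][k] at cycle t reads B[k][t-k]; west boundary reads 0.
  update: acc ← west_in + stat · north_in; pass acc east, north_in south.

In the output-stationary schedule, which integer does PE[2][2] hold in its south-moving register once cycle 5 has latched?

register = 1

Tracing OS — 3×3 array, target PE[2][2]:
  step 0 · PE1,2: acc=0; fwd→0 fwd↓0
  step 0 · PE2,1: acc=0; fwd→0 fwd↓0
  step 0 · PE2,2: acc=0; fwd→0 fwd↓0
  step 1 · PE1,2: acc=0; fwd→0 fwd↓0
  step 1 · PE2,1: acc=0; fwd→0 fwd↓0
  step 1 · PE2,2: acc=0; fwd→0 fwd↓0
  step 2 · PE1,2: acc=0; fwd→0 fwd↓0
  step 2 · PE2,1: acc=0; fwd→0 fwd↓0
  step 2 · PE2,2: acc=0; fwd→0 fwd↓0
  step 3 · PE1,2: acc=9; fwd→1 fwd↓9
  step 3 · PE2,1: acc=24; fwd→8 fwd↓3
  step 3 · PE2,2: acc=0; fwd→0 fwd↓0
  step 4 · PE1,2: acc=15; fwd→6 fwd↓1
  step 4 · PE2,1: acc=33; fwd→9 fwd↓1
  step 4 · PE2,2: acc=72; fwd→8 fwd↓9
  step 5 · PE1,2: acc=15; fwd→0 fwd↓0
  step 5 · PE2,1: acc=33; fwd→0 fwd↓0
  step 5 · PE2,2: acc=81; fwd→9 fwd↓1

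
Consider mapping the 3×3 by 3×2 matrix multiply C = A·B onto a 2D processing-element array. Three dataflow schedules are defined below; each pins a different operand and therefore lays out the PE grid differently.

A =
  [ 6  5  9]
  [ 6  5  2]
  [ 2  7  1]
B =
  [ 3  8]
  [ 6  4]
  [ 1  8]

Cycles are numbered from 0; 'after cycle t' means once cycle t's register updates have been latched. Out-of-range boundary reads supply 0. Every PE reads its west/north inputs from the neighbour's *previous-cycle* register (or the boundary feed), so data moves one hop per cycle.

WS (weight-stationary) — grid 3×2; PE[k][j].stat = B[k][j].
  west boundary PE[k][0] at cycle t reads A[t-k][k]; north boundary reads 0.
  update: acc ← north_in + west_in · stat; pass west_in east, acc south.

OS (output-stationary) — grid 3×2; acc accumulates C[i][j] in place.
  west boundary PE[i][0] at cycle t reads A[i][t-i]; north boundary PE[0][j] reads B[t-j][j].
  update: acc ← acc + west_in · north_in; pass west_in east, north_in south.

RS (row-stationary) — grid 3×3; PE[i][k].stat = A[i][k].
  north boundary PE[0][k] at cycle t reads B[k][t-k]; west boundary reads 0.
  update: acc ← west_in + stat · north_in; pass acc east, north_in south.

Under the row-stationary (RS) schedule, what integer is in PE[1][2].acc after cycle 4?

Tracing RS — 3×3 array, target PE[1][2]:
  t=0 PE[0][2]: acc=0 h=0 v=0
  t=0 PE[1][1]: acc=0 h=0 v=0
  t=0 PE[1][2]: acc=0 h=0 v=0
  t=1 PE[0][2]: acc=0 h=0 v=0
  t=1 PE[1][1]: acc=0 h=0 v=0
  t=1 PE[1][2]: acc=0 h=0 v=0
  t=2 PE[0][2]: acc=57 h=57 v=1
  t=2 PE[1][1]: acc=48 h=48 v=6
  t=2 PE[1][2]: acc=0 h=0 v=0
  t=3 PE[0][2]: acc=140 h=140 v=8
  t=3 PE[1][1]: acc=68 h=68 v=4
  t=3 PE[1][2]: acc=50 h=50 v=1
  t=4 PE[0][2]: acc=0 h=0 v=0
  t=4 PE[1][1]: acc=0 h=0 v=0
  t=4 PE[1][2]: acc=84 h=84 v=8

PE[1][2].acc = 84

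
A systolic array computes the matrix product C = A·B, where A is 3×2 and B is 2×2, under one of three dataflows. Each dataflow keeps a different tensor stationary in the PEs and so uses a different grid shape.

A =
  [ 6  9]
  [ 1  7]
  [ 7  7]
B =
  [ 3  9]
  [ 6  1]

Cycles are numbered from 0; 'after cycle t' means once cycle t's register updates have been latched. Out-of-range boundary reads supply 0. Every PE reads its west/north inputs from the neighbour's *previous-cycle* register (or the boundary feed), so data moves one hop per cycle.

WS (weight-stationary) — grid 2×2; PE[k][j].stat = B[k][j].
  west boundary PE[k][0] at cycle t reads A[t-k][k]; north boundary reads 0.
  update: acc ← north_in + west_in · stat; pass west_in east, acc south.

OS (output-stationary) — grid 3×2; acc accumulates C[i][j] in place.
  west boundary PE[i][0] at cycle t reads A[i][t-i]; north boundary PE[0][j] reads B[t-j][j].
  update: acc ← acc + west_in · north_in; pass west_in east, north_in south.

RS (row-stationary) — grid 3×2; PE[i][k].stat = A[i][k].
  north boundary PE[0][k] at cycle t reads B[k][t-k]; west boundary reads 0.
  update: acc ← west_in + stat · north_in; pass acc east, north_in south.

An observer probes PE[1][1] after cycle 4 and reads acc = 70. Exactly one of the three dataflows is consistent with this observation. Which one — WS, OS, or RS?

Under WS (2×2), PE[1][1]:
  @0  [1,1]  acc 0  |  →0  ↓0
  @1  [1,1]  acc 0  |  →0  ↓0
  @2  [1,1]  acc 63  |  →9  ↓63
  @3  [1,1]  acc 16  |  →7  ↓16
  @4  [1,1]  acc 70  |  →7  ↓70
Under OS (3×2), PE[1][1]:
  @0  [1,1]  acc 0  |  →0  ↓0
  @1  [1,1]  acc 0  |  →0  ↓0
  @2  [1,1]  acc 9  |  →1  ↓9
  @3  [1,1]  acc 16  |  →7  ↓1
  @4  [1,1]  acc 16  |  →0  ↓0
Under RS (3×2), PE[1][1]:
  @0  [1,1]  acc 0  |  →0  ↓0
  @1  [1,1]  acc 0  |  →0  ↓0
  @2  [1,1]  acc 45  |  →45  ↓6
  @3  [1,1]  acc 16  |  →16  ↓1
  @4  [1,1]  acc 0  |  →0  ↓0

dataflow = WS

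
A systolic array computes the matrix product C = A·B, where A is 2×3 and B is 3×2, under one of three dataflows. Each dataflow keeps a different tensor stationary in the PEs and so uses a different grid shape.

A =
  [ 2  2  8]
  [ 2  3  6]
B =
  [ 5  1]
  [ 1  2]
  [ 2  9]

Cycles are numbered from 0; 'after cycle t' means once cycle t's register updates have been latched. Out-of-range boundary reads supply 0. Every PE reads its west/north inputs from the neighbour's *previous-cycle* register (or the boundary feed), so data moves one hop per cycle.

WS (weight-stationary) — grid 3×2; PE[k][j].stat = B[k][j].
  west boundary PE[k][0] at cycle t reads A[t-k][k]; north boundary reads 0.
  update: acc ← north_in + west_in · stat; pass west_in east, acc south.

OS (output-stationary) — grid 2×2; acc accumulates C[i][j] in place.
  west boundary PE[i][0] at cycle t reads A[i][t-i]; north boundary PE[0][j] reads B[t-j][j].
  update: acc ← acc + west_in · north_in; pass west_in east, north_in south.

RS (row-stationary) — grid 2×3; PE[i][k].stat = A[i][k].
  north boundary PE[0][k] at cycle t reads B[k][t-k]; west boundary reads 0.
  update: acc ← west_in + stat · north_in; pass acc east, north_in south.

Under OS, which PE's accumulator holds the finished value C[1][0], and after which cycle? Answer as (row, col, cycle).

(row, col, cycle) = (1, 0, 3)

OS: C[1][0] accumulates in PE[1][0]:
  step 0 · PE1,0: acc=0; fwd→0 fwd↓0
  step 1 · PE1,0: acc=10; fwd→2 fwd↓5
  step 2 · PE1,0: acc=13; fwd→3 fwd↓1
  step 3 · PE1,0: acc=25; fwd→6 fwd↓2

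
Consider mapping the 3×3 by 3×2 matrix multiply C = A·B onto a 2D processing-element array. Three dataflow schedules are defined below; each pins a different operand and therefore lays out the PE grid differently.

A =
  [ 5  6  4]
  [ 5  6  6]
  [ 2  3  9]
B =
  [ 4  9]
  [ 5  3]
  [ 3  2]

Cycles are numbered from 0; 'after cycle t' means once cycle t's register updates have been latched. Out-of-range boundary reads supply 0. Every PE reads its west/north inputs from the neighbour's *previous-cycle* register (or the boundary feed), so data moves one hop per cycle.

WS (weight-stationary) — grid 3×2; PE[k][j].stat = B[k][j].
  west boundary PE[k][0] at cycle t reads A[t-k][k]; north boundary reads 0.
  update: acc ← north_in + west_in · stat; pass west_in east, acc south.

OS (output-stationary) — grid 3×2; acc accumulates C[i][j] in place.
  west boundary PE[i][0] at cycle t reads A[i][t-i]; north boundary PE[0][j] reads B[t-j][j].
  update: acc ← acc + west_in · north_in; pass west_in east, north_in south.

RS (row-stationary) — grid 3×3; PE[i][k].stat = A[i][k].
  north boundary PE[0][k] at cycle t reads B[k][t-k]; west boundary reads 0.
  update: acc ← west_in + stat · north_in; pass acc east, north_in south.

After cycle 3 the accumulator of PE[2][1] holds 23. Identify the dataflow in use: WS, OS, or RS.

dataflow = RS

— WS: 3×2; PE[2][1] trace:
  @0  [2,1]  acc 0  |  →0  ↓0
  @1  [2,1]  acc 0  |  →0  ↓0
  @2  [2,1]  acc 0  |  →0  ↓0
  @3  [2,1]  acc 71  |  →4  ↓71
— OS: 3×2; PE[2][1] trace:
  @0  [2,1]  acc 0  |  →0  ↓0
  @1  [2,1]  acc 0  |  →0  ↓0
  @2  [2,1]  acc 0  |  →0  ↓0
  @3  [2,1]  acc 18  |  →2  ↓9
— RS: 3×3; PE[2][1] trace:
  @0  [2,1]  acc 0  |  →0  ↓0
  @1  [2,1]  acc 0  |  →0  ↓0
  @2  [2,1]  acc 0  |  →0  ↓0
  @3  [2,1]  acc 23  |  →23  ↓5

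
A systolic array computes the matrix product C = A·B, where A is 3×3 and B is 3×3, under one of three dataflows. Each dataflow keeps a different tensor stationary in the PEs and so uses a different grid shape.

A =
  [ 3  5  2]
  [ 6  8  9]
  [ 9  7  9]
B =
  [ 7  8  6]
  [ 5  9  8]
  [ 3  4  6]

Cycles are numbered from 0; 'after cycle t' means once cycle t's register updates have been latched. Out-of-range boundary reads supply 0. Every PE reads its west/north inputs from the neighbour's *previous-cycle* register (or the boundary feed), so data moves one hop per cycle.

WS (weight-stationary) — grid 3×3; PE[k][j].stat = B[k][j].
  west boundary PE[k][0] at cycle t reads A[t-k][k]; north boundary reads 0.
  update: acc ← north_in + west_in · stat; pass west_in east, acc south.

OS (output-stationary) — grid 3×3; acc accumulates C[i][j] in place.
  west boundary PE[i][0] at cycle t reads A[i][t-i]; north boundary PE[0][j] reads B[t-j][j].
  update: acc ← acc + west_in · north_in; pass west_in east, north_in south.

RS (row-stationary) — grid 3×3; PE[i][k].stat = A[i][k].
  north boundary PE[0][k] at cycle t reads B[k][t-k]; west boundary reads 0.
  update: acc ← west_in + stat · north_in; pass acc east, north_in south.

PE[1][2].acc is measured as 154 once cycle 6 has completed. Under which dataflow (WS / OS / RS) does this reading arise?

Under WS (3×3), PE[1][2]:
  t=0 PE[1][2]: acc=0 h=0 v=0
  t=1 PE[1][2]: acc=0 h=0 v=0
  t=2 PE[1][2]: acc=0 h=0 v=0
  t=3 PE[1][2]: acc=58 h=5 v=58
  t=4 PE[1][2]: acc=100 h=8 v=100
  t=5 PE[1][2]: acc=110 h=7 v=110
  t=6 PE[1][2]: acc=0 h=0 v=0
Under OS (3×3), PE[1][2]:
  t=0 PE[1][2]: acc=0 h=0 v=0
  t=1 PE[1][2]: acc=0 h=0 v=0
  t=2 PE[1][2]: acc=0 h=0 v=0
  t=3 PE[1][2]: acc=36 h=6 v=6
  t=4 PE[1][2]: acc=100 h=8 v=8
  t=5 PE[1][2]: acc=154 h=9 v=6
  t=6 PE[1][2]: acc=154 h=0 v=0
Under RS (3×3), PE[1][2]:
  t=0 PE[1][2]: acc=0 h=0 v=0
  t=1 PE[1][2]: acc=0 h=0 v=0
  t=2 PE[1][2]: acc=0 h=0 v=0
  t=3 PE[1][2]: acc=109 h=109 v=3
  t=4 PE[1][2]: acc=156 h=156 v=4
  t=5 PE[1][2]: acc=154 h=154 v=6
  t=6 PE[1][2]: acc=0 h=0 v=0

dataflow = OS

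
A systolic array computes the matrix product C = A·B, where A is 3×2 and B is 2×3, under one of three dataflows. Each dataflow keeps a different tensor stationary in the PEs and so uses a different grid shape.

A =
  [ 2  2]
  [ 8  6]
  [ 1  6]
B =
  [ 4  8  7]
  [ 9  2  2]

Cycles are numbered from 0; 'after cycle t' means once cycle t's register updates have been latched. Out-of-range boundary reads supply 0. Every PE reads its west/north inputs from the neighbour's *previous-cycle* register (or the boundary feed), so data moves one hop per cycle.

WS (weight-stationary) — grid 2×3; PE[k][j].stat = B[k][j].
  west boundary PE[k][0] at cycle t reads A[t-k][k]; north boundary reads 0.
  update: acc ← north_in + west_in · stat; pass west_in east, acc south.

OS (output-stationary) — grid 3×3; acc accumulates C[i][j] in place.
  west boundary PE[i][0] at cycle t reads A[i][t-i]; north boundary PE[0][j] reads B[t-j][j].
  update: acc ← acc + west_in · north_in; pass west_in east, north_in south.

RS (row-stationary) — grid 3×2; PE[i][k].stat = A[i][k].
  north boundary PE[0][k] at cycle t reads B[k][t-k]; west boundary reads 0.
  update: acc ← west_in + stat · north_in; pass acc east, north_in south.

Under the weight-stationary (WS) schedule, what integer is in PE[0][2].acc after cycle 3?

PE[0][2].acc = 56

WS 2×3: PE[0][2] cycle-by-cycle (with neighbour feeds):
  0: (0,1).acc=0  regs=<0,0>
  0: (0,2).acc=0  regs=<0,0>
  1: (0,1).acc=16  regs=<2,16>
  1: (0,2).acc=0  regs=<0,0>
  2: (0,1).acc=64  regs=<8,64>
  2: (0,2).acc=14  regs=<2,14>
  3: (0,1).acc=8  regs=<1,8>
  3: (0,2).acc=56  regs=<8,56>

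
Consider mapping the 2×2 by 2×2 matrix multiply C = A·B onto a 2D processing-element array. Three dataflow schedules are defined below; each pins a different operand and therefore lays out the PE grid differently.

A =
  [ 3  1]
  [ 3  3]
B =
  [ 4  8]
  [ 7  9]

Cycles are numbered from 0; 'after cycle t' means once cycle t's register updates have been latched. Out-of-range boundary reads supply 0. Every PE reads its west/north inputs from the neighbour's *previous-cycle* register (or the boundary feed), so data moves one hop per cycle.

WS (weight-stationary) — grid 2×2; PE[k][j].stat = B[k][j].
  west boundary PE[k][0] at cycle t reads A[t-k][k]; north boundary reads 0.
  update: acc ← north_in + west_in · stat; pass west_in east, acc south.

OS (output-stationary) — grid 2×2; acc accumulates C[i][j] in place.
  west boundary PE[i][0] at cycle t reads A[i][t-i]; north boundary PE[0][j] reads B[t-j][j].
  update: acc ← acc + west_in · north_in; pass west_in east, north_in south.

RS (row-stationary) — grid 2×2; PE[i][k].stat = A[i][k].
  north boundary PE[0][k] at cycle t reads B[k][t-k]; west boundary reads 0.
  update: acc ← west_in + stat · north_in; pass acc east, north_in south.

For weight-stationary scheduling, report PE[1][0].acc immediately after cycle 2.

PE[1][0].acc = 33

WS 2×2: PE[1][0] cycle-by-cycle (with neighbour feeds):
  c0 r0c0: 12 / 3 / 12
  c0 r1c0: 0 / 0 / 0
  c1 r0c0: 12 / 3 / 12
  c1 r1c0: 19 / 1 / 19
  c2 r0c0: 0 / 0 / 0
  c2 r1c0: 33 / 3 / 33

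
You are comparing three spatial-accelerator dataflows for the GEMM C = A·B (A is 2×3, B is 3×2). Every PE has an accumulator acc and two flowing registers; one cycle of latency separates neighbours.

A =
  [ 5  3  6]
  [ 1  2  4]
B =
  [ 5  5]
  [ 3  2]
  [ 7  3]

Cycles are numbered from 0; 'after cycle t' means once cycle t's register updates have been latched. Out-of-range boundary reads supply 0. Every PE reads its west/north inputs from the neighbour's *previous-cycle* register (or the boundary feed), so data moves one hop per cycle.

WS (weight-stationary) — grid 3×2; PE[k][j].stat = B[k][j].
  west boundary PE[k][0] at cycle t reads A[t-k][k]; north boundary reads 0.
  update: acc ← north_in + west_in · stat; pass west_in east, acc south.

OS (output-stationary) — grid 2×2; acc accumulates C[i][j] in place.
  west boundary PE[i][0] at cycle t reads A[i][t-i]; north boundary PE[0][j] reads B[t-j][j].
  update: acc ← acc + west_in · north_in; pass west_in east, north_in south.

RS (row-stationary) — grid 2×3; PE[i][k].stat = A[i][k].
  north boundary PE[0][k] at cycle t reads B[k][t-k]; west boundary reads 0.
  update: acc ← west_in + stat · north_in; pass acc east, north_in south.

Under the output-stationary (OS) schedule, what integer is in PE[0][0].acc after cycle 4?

PE[0][0].acc = 76

OS on a 2×2 grid — tracing PE[0][0] and its feeders:
  0: (0,0).acc=25  regs=<5,5>
  1: (0,0).acc=34  regs=<3,3>
  2: (0,0).acc=76  regs=<6,7>
  3: (0,0).acc=76  regs=<0,0>
  4: (0,0).acc=76  regs=<0,0>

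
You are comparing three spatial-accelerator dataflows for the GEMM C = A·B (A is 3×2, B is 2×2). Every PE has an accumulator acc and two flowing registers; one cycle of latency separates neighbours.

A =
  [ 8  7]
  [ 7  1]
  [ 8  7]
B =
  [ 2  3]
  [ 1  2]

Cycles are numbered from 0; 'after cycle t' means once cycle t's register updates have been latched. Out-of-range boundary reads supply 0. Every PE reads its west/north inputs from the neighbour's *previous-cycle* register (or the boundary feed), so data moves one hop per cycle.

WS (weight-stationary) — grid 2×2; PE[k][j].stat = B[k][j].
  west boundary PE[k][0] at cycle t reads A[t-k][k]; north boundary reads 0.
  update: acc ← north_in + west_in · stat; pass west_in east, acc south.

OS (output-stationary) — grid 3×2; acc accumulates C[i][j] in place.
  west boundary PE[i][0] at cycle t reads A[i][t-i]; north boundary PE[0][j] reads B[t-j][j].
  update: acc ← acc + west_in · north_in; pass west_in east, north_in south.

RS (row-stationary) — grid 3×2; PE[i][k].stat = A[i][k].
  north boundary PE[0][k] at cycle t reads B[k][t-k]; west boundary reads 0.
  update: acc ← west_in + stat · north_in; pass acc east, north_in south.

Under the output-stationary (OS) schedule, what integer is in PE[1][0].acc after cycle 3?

PE[1][0].acc = 15

Tracing OS — 3×2 array, target PE[1][0]:
  0: (0,0).acc=16  regs=<8,2>
  0: (1,0).acc=0  regs=<0,0>
  1: (0,0).acc=23  regs=<7,1>
  1: (1,0).acc=14  regs=<7,2>
  2: (0,0).acc=23  regs=<0,0>
  2: (1,0).acc=15  regs=<1,1>
  3: (0,0).acc=23  regs=<0,0>
  3: (1,0).acc=15  regs=<0,0>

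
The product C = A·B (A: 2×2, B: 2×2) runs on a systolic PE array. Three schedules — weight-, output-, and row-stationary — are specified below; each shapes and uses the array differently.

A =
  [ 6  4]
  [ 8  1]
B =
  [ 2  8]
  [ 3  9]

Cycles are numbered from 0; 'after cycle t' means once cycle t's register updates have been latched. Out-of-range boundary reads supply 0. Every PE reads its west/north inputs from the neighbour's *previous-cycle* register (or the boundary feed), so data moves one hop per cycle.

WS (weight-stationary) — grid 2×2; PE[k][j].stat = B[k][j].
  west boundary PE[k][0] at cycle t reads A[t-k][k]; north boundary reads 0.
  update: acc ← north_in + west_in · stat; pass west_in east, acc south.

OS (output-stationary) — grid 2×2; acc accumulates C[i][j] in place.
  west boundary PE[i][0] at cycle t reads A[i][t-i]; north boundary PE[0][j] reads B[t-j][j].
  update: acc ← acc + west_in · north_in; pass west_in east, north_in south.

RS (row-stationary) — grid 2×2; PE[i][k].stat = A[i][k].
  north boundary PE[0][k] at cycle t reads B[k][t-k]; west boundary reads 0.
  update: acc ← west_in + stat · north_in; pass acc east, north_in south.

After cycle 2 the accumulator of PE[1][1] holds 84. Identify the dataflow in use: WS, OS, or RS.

WS [2×2] PE[1][1] across cycles:
  [0] (1,1) acc=0 (h:0 v:0)
  [1] (1,1) acc=0 (h:0 v:0)
  [2] (1,1) acc=84 (h:4 v:84)
OS [2×2] PE[1][1] across cycles:
  [0] (1,1) acc=0 (h:0 v:0)
  [1] (1,1) acc=0 (h:0 v:0)
  [2] (1,1) acc=64 (h:8 v:8)
RS [2×2] PE[1][1] across cycles:
  [0] (1,1) acc=0 (h:0 v:0)
  [1] (1,1) acc=0 (h:0 v:0)
  [2] (1,1) acc=19 (h:19 v:3)

dataflow = WS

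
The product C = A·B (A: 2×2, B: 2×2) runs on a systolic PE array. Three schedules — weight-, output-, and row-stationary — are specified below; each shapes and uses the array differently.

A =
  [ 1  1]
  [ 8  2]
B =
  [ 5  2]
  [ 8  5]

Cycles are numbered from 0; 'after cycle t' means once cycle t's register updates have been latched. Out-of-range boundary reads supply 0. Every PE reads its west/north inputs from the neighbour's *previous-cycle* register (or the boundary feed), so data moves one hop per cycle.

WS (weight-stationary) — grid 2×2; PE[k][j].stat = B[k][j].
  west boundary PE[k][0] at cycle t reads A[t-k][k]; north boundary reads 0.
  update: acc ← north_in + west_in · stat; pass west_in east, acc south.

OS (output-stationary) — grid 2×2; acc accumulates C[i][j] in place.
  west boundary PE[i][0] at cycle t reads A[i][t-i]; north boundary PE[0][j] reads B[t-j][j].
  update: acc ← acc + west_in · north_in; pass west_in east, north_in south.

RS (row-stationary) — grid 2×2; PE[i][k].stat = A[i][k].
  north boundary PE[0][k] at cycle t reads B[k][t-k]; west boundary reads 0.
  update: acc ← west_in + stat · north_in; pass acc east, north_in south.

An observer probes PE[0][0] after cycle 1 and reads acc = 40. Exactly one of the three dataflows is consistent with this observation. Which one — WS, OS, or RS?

dataflow = WS

Under WS (2×2), PE[0][0]:
  after 0 — PE[0][0] acc=5, pass-E 1, pass-S 5
  after 1 — PE[0][0] acc=40, pass-E 8, pass-S 40
Under OS (2×2), PE[0][0]:
  after 0 — PE[0][0] acc=5, pass-E 1, pass-S 5
  after 1 — PE[0][0] acc=13, pass-E 1, pass-S 8
Under RS (2×2), PE[0][0]:
  after 0 — PE[0][0] acc=5, pass-E 5, pass-S 5
  after 1 — PE[0][0] acc=2, pass-E 2, pass-S 2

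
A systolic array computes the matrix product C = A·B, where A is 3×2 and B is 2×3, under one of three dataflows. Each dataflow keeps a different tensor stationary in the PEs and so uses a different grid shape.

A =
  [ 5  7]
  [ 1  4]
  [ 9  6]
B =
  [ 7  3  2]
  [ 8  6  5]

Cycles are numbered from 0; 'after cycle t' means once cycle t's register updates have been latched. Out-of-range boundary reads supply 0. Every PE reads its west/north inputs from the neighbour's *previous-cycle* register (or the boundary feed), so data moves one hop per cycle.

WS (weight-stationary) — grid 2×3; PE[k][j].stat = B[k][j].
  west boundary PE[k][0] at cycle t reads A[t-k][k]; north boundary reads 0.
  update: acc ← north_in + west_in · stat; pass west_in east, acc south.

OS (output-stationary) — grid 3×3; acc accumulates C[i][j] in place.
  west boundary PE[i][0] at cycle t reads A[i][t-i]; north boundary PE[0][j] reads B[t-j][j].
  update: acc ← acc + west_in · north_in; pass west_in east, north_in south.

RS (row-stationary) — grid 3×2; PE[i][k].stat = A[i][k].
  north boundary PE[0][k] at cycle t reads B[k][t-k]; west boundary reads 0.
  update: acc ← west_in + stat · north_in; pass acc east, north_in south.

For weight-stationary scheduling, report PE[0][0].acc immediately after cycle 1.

PE[0][0].acc = 7

WS 2×3: PE[0][0] cycle-by-cycle (with neighbour feeds):
  c0 r0c0: 35 / 5 / 35
  c1 r0c0: 7 / 1 / 7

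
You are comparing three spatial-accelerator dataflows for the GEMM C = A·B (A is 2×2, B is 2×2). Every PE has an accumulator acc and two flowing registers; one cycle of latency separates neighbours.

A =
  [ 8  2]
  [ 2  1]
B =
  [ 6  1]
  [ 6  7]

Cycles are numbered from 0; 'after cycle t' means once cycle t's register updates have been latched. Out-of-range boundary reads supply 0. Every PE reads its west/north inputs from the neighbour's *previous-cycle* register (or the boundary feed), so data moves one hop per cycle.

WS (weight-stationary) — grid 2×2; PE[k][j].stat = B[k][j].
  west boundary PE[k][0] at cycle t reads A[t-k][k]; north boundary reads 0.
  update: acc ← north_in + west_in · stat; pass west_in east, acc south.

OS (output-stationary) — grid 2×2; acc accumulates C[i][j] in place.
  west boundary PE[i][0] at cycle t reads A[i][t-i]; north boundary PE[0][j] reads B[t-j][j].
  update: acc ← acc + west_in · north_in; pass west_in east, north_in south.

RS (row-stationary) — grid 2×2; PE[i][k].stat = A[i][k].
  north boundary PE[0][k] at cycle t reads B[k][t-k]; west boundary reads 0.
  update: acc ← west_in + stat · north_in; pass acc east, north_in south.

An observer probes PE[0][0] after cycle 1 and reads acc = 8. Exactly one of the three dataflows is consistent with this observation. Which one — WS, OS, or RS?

dataflow = RS

Under WS (2×2), PE[0][0]:
  0: (0,0).acc=48  regs=<8,48>
  1: (0,0).acc=12  regs=<2,12>
Under OS (2×2), PE[0][0]:
  0: (0,0).acc=48  regs=<8,6>
  1: (0,0).acc=60  regs=<2,6>
Under RS (2×2), PE[0][0]:
  0: (0,0).acc=48  regs=<48,6>
  1: (0,0).acc=8  regs=<8,1>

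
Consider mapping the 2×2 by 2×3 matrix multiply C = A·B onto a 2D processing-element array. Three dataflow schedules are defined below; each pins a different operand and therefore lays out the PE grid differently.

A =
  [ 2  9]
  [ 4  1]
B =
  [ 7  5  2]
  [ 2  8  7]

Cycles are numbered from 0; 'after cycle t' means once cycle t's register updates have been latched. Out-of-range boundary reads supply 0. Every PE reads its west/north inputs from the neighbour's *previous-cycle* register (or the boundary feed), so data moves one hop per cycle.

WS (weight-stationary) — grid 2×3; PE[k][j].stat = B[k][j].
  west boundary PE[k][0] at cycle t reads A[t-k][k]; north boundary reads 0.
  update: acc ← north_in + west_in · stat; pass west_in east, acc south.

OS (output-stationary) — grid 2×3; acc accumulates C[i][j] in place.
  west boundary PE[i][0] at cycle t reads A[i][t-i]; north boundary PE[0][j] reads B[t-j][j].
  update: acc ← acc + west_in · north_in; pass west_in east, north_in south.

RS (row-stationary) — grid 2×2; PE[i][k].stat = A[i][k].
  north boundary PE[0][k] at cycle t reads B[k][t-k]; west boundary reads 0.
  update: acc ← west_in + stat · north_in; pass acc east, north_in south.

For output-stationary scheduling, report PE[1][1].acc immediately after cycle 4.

OS 2×3: PE[1][1] cycle-by-cycle (with neighbour feeds):
  0: (0,1).acc=0  regs=<0,0>
  0: (1,0).acc=0  regs=<0,0>
  0: (1,1).acc=0  regs=<0,0>
  1: (0,1).acc=10  regs=<2,5>
  1: (1,0).acc=28  regs=<4,7>
  1: (1,1).acc=0  regs=<0,0>
  2: (0,1).acc=82  regs=<9,8>
  2: (1,0).acc=30  regs=<1,2>
  2: (1,1).acc=20  regs=<4,5>
  3: (0,1).acc=82  regs=<0,0>
  3: (1,0).acc=30  regs=<0,0>
  3: (1,1).acc=28  regs=<1,8>
  4: (0,1).acc=82  regs=<0,0>
  4: (1,0).acc=30  regs=<0,0>
  4: (1,1).acc=28  regs=<0,0>

PE[1][1].acc = 28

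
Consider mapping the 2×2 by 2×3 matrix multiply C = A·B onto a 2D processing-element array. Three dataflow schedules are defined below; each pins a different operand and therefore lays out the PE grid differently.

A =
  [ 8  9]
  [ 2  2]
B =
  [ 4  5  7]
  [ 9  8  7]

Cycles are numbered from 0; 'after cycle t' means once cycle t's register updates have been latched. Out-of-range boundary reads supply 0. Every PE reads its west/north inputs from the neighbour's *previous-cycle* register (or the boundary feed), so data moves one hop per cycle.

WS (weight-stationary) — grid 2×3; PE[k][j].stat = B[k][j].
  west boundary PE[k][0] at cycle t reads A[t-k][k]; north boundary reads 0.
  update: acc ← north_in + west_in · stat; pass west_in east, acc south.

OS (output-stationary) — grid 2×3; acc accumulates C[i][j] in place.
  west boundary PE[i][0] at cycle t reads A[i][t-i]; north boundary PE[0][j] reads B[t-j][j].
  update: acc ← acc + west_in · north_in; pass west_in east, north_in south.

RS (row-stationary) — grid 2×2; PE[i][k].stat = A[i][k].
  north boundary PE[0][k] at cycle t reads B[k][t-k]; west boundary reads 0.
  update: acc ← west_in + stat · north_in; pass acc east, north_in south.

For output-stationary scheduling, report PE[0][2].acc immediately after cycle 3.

OS (2×3). Following PE[0][2] plus its west/north inputs:
  step 0 · PE0,1: acc=0; fwd→0 fwd↓0
  step 0 · PE0,2: acc=0; fwd→0 fwd↓0
  step 1 · PE0,1: acc=40; fwd→8 fwd↓5
  step 1 · PE0,2: acc=0; fwd→0 fwd↓0
  step 2 · PE0,1: acc=112; fwd→9 fwd↓8
  step 2 · PE0,2: acc=56; fwd→8 fwd↓7
  step 3 · PE0,1: acc=112; fwd→0 fwd↓0
  step 3 · PE0,2: acc=119; fwd→9 fwd↓7

PE[0][2].acc = 119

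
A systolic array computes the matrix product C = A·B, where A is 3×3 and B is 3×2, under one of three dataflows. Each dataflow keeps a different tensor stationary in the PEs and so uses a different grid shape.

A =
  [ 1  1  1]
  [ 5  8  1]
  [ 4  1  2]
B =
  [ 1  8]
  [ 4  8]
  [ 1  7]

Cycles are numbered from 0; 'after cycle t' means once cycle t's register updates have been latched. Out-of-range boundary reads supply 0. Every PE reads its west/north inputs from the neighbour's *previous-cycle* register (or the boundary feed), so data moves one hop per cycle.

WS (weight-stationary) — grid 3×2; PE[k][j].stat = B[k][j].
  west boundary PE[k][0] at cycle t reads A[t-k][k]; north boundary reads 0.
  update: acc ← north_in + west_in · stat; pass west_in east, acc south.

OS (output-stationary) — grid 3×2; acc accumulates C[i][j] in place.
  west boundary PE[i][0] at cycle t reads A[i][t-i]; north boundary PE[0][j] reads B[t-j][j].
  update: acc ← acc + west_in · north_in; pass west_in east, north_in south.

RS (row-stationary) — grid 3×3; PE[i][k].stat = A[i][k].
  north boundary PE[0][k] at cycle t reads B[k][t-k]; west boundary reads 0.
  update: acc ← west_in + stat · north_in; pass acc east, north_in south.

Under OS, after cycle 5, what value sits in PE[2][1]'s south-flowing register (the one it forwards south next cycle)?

Tracing OS — 3×2 array, target PE[2][1]:
  @0  [1,1]  acc 0  |  →0  ↓0
  @0  [2,0]  acc 0  |  →0  ↓0
  @0  [2,1]  acc 0  |  →0  ↓0
  @1  [1,1]  acc 0  |  →0  ↓0
  @1  [2,0]  acc 0  |  →0  ↓0
  @1  [2,1]  acc 0  |  →0  ↓0
  @2  [1,1]  acc 40  |  →5  ↓8
  @2  [2,0]  acc 4  |  →4  ↓1
  @2  [2,1]  acc 0  |  →0  ↓0
  @3  [1,1]  acc 104  |  →8  ↓8
  @3  [2,0]  acc 8  |  →1  ↓4
  @3  [2,1]  acc 32  |  →4  ↓8
  @4  [1,1]  acc 111  |  →1  ↓7
  @4  [2,0]  acc 10  |  →2  ↓1
  @4  [2,1]  acc 40  |  →1  ↓8
  @5  [1,1]  acc 111  |  →0  ↓0
  @5  [2,0]  acc 10  |  →0  ↓0
  @5  [2,1]  acc 54  |  →2  ↓7

register = 7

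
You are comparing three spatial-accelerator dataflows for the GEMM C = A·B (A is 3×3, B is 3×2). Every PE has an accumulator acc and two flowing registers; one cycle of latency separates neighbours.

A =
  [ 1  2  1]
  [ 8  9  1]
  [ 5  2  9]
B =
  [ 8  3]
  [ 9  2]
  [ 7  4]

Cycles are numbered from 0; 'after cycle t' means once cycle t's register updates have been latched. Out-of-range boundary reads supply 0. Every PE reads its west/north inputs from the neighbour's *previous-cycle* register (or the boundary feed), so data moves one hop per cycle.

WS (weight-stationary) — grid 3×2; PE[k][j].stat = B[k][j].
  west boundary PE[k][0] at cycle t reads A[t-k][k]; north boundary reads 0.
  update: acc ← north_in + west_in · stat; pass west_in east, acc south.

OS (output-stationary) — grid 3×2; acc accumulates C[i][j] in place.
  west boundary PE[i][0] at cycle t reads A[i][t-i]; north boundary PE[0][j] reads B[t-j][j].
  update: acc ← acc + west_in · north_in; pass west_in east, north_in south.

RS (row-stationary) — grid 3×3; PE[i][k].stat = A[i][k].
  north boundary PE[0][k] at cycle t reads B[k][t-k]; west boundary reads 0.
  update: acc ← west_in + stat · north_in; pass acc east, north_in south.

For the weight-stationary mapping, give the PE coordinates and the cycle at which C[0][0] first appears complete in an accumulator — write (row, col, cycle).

(row, col, cycle) = (2, 0, 2)

WS — PE[2][0] is where C[0][0] collects:
  cycle 0: PE[2][0] → acc 0, east 0, south 0
  cycle 1: PE[2][0] → acc 0, east 0, south 0
  cycle 2: PE[2][0] → acc 33, east 1, south 33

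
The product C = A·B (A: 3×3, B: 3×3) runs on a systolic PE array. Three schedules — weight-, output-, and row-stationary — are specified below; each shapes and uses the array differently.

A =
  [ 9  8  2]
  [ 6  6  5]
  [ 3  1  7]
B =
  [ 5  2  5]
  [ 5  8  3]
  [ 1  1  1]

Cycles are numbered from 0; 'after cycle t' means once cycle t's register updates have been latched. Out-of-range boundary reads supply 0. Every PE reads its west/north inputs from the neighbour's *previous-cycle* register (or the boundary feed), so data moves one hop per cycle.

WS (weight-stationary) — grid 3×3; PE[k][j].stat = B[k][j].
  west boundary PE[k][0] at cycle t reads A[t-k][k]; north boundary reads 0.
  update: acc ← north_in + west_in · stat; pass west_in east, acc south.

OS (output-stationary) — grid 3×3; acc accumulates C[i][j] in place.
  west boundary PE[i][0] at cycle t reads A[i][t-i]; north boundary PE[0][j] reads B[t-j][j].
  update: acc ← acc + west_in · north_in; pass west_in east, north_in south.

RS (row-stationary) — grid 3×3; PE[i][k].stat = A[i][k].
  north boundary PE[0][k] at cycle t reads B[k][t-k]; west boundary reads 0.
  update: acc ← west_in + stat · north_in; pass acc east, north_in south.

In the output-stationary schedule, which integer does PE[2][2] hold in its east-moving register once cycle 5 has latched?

register = 1

OS on a 3×3 grid — tracing PE[2][2] and its feeders:
  step 0 · PE1,2: acc=0; fwd→0 fwd↓0
  step 0 · PE2,1: acc=0; fwd→0 fwd↓0
  step 0 · PE2,2: acc=0; fwd→0 fwd↓0
  step 1 · PE1,2: acc=0; fwd→0 fwd↓0
  step 1 · PE2,1: acc=0; fwd→0 fwd↓0
  step 1 · PE2,2: acc=0; fwd→0 fwd↓0
  step 2 · PE1,2: acc=0; fwd→0 fwd↓0
  step 2 · PE2,1: acc=0; fwd→0 fwd↓0
  step 2 · PE2,2: acc=0; fwd→0 fwd↓0
  step 3 · PE1,2: acc=30; fwd→6 fwd↓5
  step 3 · PE2,1: acc=6; fwd→3 fwd↓2
  step 3 · PE2,2: acc=0; fwd→0 fwd↓0
  step 4 · PE1,2: acc=48; fwd→6 fwd↓3
  step 4 · PE2,1: acc=14; fwd→1 fwd↓8
  step 4 · PE2,2: acc=15; fwd→3 fwd↓5
  step 5 · PE1,2: acc=53; fwd→5 fwd↓1
  step 5 · PE2,1: acc=21; fwd→7 fwd↓1
  step 5 · PE2,2: acc=18; fwd→1 fwd↓3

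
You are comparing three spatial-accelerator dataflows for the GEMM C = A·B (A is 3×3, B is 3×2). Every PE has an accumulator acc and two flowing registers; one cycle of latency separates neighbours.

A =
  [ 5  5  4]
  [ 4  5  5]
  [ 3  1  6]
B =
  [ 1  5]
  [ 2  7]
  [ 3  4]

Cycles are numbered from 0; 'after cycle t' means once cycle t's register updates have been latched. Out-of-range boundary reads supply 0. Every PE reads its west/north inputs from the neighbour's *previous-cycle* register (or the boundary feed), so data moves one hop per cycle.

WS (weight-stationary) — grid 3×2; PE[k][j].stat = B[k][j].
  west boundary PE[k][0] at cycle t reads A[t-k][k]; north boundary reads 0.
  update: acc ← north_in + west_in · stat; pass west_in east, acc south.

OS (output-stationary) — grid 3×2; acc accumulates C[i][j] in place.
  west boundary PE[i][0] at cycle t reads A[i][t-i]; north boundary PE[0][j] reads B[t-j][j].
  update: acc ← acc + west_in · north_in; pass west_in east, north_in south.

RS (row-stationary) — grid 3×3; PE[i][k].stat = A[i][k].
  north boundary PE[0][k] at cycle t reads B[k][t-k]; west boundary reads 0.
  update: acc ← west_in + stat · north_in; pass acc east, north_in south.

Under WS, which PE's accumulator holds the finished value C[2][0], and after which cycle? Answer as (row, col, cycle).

Under WS, C[2][0] lands at PE[2][0]:
  cycle 0: PE[2][0] → acc 0, east 0, south 0
  cycle 1: PE[2][0] → acc 0, east 0, south 0
  cycle 2: PE[2][0] → acc 27, east 4, south 27
  cycle 3: PE[2][0] → acc 29, east 5, south 29
  cycle 4: PE[2][0] → acc 23, east 6, south 23

(row, col, cycle) = (2, 0, 4)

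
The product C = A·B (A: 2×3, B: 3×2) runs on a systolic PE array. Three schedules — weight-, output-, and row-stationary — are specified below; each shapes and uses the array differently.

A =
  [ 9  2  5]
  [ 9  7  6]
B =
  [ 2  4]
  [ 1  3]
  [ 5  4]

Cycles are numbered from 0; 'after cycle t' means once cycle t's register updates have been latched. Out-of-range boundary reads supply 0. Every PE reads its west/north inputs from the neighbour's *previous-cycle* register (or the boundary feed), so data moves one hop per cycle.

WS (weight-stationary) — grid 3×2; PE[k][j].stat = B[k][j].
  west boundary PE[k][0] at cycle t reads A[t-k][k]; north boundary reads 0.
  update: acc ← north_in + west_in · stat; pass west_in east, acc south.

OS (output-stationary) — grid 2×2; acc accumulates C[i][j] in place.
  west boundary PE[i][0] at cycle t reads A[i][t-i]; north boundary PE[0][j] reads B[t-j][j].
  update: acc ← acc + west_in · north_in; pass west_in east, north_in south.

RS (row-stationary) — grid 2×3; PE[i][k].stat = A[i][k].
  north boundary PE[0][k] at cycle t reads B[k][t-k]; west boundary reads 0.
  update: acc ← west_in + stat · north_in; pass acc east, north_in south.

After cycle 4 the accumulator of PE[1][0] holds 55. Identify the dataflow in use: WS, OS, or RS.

dataflow = OS

WS [3×2] PE[1][0] across cycles:
  t=0 PE[1][0]: acc=0 h=0 v=0
  t=1 PE[1][0]: acc=20 h=2 v=20
  t=2 PE[1][0]: acc=25 h=7 v=25
  t=3 PE[1][0]: acc=0 h=0 v=0
  t=4 PE[1][0]: acc=0 h=0 v=0
OS [2×2] PE[1][0] across cycles:
  t=0 PE[1][0]: acc=0 h=0 v=0
  t=1 PE[1][0]: acc=18 h=9 v=2
  t=2 PE[1][0]: acc=25 h=7 v=1
  t=3 PE[1][0]: acc=55 h=6 v=5
  t=4 PE[1][0]: acc=55 h=0 v=0
RS [2×3] PE[1][0] across cycles:
  t=0 PE[1][0]: acc=0 h=0 v=0
  t=1 PE[1][0]: acc=18 h=18 v=2
  t=2 PE[1][0]: acc=36 h=36 v=4
  t=3 PE[1][0]: acc=0 h=0 v=0
  t=4 PE[1][0]: acc=0 h=0 v=0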